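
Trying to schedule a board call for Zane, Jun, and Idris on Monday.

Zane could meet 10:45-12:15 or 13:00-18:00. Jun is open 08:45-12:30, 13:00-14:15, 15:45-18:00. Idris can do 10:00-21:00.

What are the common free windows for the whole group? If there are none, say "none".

Zane ∩ Jun: 10:45-12:15, 13:00-14:15, 15:45-18:00.
Zane ∩ Jun ∩ Idris: 10:45-12:15, 13:00-14:15, 15:45-18:00.
So the common availability across everyone is 10:45-12:15, 13:00-14:15, 15:45-18:00.

10:45-12:15, 13:00-14:15, 15:45-18:00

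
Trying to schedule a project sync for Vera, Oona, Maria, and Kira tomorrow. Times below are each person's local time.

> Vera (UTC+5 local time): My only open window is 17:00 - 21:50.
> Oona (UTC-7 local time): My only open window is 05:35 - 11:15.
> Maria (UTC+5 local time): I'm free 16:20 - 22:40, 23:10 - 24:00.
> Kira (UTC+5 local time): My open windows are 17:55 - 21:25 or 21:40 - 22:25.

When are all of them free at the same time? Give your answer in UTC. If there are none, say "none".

Vera in UTC: 12:00-16:50 (subtract 5h to convert from UTC+5).
Oona in UTC: 12:35-18:15 (add 7h to convert from UTC-7).
Maria in UTC: 11:20-17:40, 18:10-19:00 (subtract 5h to convert from UTC+5).
Kira in UTC: 12:55-16:25, 16:40-17:25 (subtract 5h to convert from UTC+5).
Vera ∩ Oona: 12:35-16:50.
Vera ∩ Oona ∩ Maria: 12:35-16:50.
Vera ∩ Oona ∩ Maria ∩ Kira: 12:55-16:25, 16:40-16:50.
So the common availability across everyone is 12:55-16:25, 16:40-16:50.

12:55-16:25, 16:40-16:50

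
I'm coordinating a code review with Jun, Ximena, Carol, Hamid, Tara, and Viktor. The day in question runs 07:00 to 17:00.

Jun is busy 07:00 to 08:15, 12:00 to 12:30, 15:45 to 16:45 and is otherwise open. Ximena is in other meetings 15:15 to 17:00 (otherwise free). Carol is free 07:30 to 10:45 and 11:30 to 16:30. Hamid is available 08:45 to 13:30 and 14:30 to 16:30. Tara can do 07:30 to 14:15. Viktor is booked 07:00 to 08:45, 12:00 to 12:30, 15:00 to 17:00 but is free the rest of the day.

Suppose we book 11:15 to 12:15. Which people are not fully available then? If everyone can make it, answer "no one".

Carol, Jun, Viktor

Jun free: 08:15-12:00, 12:30-15:45, 16:45-17:00 (invert busy blocks within the working day).
Ximena free: 07:00-15:15 (invert busy blocks within the working day).
Carol free: 07:30-10:45, 11:30-16:30.
Hamid free: 08:45-13:30, 14:30-16:30.
Tara free: 07:30-14:15.
Viktor free: 08:45-12:00, 12:30-15:00 (invert busy blocks within the working day).
Jun: not fully free for 11:15-12:15. Ximena: free for 11:15-12:15. Carol: not fully free for 11:15-12:15. Hamid: free for 11:15-12:15. Tara: free for 11:15-12:15. Viktor: not fully free for 11:15-12:15.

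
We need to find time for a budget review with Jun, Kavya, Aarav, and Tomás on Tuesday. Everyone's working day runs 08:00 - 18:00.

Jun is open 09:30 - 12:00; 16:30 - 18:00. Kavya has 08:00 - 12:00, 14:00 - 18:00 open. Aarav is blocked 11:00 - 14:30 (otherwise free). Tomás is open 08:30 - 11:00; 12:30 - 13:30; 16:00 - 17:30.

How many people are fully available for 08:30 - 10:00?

3

Jun free: 09:30-12:00, 16:30-18:00.
Kavya free: 08:00-12:00, 14:00-18:00.
Aarav free: 08:00-11:00, 14:30-18:00 (invert busy blocks within the working day).
Tomás free: 08:30-11:00, 12:30-13:30, 16:00-17:30.
Kavya, Aarav, and Tomás can make the full 08:30-10:00 slot — that's 3.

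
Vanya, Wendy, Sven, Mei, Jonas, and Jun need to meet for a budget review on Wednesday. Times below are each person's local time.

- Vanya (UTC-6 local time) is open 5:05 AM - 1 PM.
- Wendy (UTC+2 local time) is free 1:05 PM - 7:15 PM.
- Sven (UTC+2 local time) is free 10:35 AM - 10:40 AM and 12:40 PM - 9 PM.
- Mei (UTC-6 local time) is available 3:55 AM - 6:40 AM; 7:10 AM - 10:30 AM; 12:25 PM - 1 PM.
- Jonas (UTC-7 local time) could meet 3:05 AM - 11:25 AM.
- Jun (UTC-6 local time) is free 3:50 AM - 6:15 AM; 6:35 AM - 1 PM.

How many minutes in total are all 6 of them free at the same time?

Vanya in UTC: 11:05-19:00 (add 6h to convert from UTC-6).
Wendy in UTC: 11:05-17:15 (subtract 2h to convert from UTC+2).
Sven in UTC: 08:35-08:40, 10:40-19:00 (subtract 2h to convert from UTC+2).
Mei in UTC: 09:55-12:40, 13:10-16:30, 18:25-19:00 (add 6h to convert from UTC-6).
Jonas in UTC: 10:05-18:25 (add 7h to convert from UTC-7).
Jun in UTC: 09:50-12:15, 12:35-19:00 (add 6h to convert from UTC-6).
Vanya ∩ Wendy: 11:05-17:15.
Vanya ∩ Wendy ∩ Sven: 11:05-17:15.
Vanya ∩ Wendy ∩ Sven ∩ Mei: 11:05-12:40, 13:10-16:30.
Vanya ∩ Wendy ∩ Sven ∩ Mei ∩ Jonas: 11:05-12:40, 13:10-16:30.
Vanya ∩ Wendy ∩ Sven ∩ Mei ∩ Jonas ∩ Jun: 11:05-12:15, 12:35-12:40, 13:10-16:30.
Those are the intersection windows.
Summing the common windows: 70 + 5 + 200 = 275 minutes.

275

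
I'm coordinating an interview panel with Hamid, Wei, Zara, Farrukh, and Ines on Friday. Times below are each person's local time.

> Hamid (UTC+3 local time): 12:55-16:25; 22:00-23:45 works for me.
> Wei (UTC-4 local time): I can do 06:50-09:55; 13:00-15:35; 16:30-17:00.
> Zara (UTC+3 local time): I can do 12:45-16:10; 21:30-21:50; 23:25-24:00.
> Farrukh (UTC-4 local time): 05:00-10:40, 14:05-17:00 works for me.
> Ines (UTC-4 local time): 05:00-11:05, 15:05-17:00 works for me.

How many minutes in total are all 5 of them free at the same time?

155

Hamid in UTC: 09:55-13:25, 19:00-20:45 (subtract 3h to convert from UTC+3).
Wei in UTC: 10:50-13:55, 17:00-19:35, 20:30-21:00 (add 4h to convert from UTC-4).
Zara in UTC: 09:45-13:10, 18:30-18:50, 20:25-21:00 (subtract 3h to convert from UTC+3).
Farrukh in UTC: 09:00-14:40, 18:05-21:00 (add 4h to convert from UTC-4).
Ines in UTC: 09:00-15:05, 19:05-21:00 (add 4h to convert from UTC-4).
Hamid ∩ Wei: 10:50-13:25, 19:00-19:35, 20:30-20:45.
Hamid ∩ Wei ∩ Zara: 10:50-13:10, 20:30-20:45.
Hamid ∩ Wei ∩ Zara ∩ Farrukh: 10:50-13:10, 20:30-20:45.
Hamid ∩ Wei ∩ Zara ∩ Farrukh ∩ Ines: 10:50-13:10, 20:30-20:45.
So the common availability across everyone is 10:50-13:10, 20:30-20:45.
Summing the common windows: 140 + 15 = 155 minutes.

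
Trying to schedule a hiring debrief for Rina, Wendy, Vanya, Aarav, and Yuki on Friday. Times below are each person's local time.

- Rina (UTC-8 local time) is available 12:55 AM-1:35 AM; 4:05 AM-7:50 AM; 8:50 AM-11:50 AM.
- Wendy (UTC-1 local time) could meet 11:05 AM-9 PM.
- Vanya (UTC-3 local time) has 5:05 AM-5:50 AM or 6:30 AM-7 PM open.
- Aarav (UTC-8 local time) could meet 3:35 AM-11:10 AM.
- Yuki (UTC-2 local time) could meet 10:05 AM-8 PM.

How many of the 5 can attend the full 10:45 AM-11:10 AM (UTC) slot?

Rina in UTC: 08:55-09:35, 12:05-15:50, 16:50-19:50 (add 8h to convert from UTC-8).
Wendy in UTC: 12:05-22:00 (add 1h to convert from UTC-1).
Vanya in UTC: 08:05-08:50, 09:30-22:00 (add 3h to convert from UTC-3).
Aarav in UTC: 11:35-19:10 (add 8h to convert from UTC-8).
Yuki in UTC: 12:05-22:00 (add 2h to convert from UTC-2).
Vanya can make the full 10:45-11:10 slot — that's 1.

1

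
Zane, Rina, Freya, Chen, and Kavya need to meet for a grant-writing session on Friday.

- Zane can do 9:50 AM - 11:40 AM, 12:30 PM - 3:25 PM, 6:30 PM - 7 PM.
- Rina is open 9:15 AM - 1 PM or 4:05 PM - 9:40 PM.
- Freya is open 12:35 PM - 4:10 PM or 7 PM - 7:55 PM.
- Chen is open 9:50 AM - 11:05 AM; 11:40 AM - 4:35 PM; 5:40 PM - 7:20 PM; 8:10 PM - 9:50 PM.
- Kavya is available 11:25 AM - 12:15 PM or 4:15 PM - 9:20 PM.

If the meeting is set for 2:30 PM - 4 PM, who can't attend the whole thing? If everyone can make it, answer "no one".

Kavya, Rina, Zane

Zane: not fully free for 14:30-16:00. Rina: not fully free for 14:30-16:00. Freya: free for 14:30-16:00. Chen: free for 14:30-16:00. Kavya: not fully free for 14:30-16:00.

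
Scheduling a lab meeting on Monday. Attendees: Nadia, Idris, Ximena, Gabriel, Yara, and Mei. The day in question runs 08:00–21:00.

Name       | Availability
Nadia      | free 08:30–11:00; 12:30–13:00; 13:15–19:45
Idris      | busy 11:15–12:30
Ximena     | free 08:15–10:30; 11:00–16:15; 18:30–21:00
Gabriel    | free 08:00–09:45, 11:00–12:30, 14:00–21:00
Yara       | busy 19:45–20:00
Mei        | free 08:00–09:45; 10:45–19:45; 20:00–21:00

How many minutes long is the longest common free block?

Nadia free: 08:30-11:00, 12:30-13:00, 13:15-19:45.
Idris free: 08:00-11:15, 12:30-21:00 (invert busy blocks within the working day).
Ximena free: 08:15-10:30, 11:00-16:15, 18:30-21:00.
Gabriel free: 08:00-09:45, 11:00-12:30, 14:00-21:00.
Yara free: 08:00-19:45, 20:00-21:00 (invert busy blocks within the working day).
Mei free: 08:00-09:45, 10:45-19:45, 20:00-21:00.
Nadia ∩ Idris: 08:30-11:00, 12:30-13:00, 13:15-19:45.
Nadia ∩ Idris ∩ Ximena: 08:30-10:30, 12:30-13:00, 13:15-16:15, 18:30-19:45.
Nadia ∩ Idris ∩ Ximena ∩ Gabriel: 08:30-09:45, 14:00-16:15, 18:30-19:45.
Nadia ∩ Idris ∩ Ximena ∩ Gabriel ∩ Yara: 08:30-09:45, 14:00-16:15, 18:30-19:45.
Nadia ∩ Idris ∩ Ximena ∩ Gabriel ∩ Yara ∩ Mei: 08:30-09:45, 14:00-16:15, 18:30-19:45.
So the common availability across everyone is 08:30-09:45, 14:00-16:15, 18:30-19:45.
The longest is 14:00-16:15 at 135 minutes.

135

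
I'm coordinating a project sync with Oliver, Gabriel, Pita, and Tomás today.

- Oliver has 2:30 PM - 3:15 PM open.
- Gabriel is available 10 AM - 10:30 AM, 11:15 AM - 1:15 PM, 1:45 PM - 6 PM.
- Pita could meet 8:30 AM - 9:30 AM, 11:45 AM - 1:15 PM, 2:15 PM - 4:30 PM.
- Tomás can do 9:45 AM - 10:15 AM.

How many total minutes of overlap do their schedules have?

Oliver ∩ Gabriel: 14:30-15:15.
Oliver ∩ Gabriel ∩ Pita: 14:30-15:15.
Oliver ∩ Gabriel ∩ Pita ∩ Tomás: ∅.
There is no time when everyone is free.
There is no common window, so the total is 0 minutes.

0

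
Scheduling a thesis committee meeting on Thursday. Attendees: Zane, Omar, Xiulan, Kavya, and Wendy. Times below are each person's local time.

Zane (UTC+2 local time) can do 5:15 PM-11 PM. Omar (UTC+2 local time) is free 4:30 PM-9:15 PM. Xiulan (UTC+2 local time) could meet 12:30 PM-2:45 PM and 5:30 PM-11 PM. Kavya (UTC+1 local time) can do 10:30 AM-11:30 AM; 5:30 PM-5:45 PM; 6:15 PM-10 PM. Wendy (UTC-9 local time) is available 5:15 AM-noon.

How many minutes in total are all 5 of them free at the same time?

135

Zane in UTC: 15:15-21:00 (subtract 2h to convert from UTC+2).
Omar in UTC: 14:30-19:15 (subtract 2h to convert from UTC+2).
Xiulan in UTC: 10:30-12:45, 15:30-21:00 (subtract 2h to convert from UTC+2).
Kavya in UTC: 09:30-10:30, 16:30-16:45, 17:15-21:00 (subtract 1h to convert from UTC+1).
Wendy in UTC: 14:15-21:00 (add 9h to convert from UTC-9).
Zane ∩ Omar: 15:15-19:15.
Zane ∩ Omar ∩ Xiulan: 15:30-19:15.
Zane ∩ Omar ∩ Xiulan ∩ Kavya: 16:30-16:45, 17:15-19:15.
Zane ∩ Omar ∩ Xiulan ∩ Kavya ∩ Wendy: 16:30-16:45, 17:15-19:15.
Summing the common windows: 15 + 120 = 135 minutes.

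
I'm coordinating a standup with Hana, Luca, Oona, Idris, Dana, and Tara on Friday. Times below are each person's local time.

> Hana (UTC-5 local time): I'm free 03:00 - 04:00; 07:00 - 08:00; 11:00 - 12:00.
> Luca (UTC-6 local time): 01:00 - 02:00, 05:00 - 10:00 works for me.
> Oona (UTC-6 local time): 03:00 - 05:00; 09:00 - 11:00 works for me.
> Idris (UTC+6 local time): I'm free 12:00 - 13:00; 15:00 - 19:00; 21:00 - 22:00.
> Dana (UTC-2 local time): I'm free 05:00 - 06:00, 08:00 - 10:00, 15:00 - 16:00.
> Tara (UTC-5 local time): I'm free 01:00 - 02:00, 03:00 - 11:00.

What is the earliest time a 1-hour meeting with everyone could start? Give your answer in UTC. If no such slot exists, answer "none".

Hana in UTC: 08:00-09:00, 12:00-13:00, 16:00-17:00 (add 5h to convert from UTC-5).
Luca in UTC: 07:00-08:00, 11:00-16:00 (add 6h to convert from UTC-6).
Oona in UTC: 09:00-11:00, 15:00-17:00 (add 6h to convert from UTC-6).
Idris in UTC: 06:00-07:00, 09:00-13:00, 15:00-16:00 (subtract 6h to convert from UTC+6).
Dana in UTC: 07:00-08:00, 10:00-12:00, 17:00-18:00 (add 2h to convert from UTC-2).
Tara in UTC: 06:00-07:00, 08:00-16:00 (add 5h to convert from UTC-5).
Hana ∩ Luca: 12:00-13:00.
Hana ∩ Luca ∩ Oona: ∅.
Hana ∩ Luca ∩ Oona ∩ Idris: ∅.
Hana ∩ Luca ∩ Oona ∩ Idris ∩ Dana: ∅.
Hana ∩ Luca ∩ Oona ∩ Idris ∩ Dana ∩ Tara: ∅.
There is no time when everyone is free.
No common window is at least 60 minutes long.

none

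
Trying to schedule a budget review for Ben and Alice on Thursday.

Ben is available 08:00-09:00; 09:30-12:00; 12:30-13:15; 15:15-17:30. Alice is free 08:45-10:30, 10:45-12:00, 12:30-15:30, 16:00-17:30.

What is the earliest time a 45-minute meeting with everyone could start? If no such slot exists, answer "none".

Ben ∩ Alice: 08:45-09:00, 09:30-10:30, 10:45-12:00, 12:30-13:15, 15:15-15:30, 16:00-17:30.
So the common availability across everyone is 08:45-09:00, 09:30-10:30, 10:45-12:00, 12:30-13:15, 15:15-15:30, 16:00-17:30.
The first common window of at least 45 minutes is 09:30-10:30, so the earliest start is 09:30.

09:30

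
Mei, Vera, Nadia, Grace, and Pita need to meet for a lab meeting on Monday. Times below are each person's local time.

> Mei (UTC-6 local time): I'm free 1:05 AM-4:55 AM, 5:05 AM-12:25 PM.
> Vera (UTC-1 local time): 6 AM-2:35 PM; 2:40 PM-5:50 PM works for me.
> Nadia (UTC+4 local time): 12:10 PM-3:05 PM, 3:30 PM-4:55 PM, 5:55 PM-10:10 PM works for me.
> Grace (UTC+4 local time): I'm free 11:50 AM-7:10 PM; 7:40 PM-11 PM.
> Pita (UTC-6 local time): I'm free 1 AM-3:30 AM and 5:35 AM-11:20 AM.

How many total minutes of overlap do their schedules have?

335

Mei in UTC: 07:05-10:55, 11:05-18:25 (add 6h to convert from UTC-6).
Vera in UTC: 07:00-15:35, 15:40-18:50 (add 1h to convert from UTC-1).
Nadia in UTC: 08:10-11:05, 11:30-12:55, 13:55-18:10 (subtract 4h to convert from UTC+4).
Grace in UTC: 07:50-15:10, 15:40-19:00 (subtract 4h to convert from UTC+4).
Pita in UTC: 07:00-09:30, 11:35-17:20 (add 6h to convert from UTC-6).
Mei ∩ Vera: 07:05-10:55, 11:05-15:35, 15:40-18:25.
Mei ∩ Vera ∩ Nadia: 08:10-10:55, 11:30-12:55, 13:55-15:35, 15:40-18:10.
Mei ∩ Vera ∩ Nadia ∩ Grace: 08:10-10:55, 11:30-12:55, 13:55-15:10, 15:40-18:10.
Mei ∩ Vera ∩ Nadia ∩ Grace ∩ Pita: 08:10-09:30, 11:35-12:55, 13:55-15:10, 15:40-17:20.
So the common availability across everyone is 08:10-09:30, 11:35-12:55, 13:55-15:10, 15:40-17:20.
Summing the common windows: 80 + 80 + 75 + 100 = 335 minutes.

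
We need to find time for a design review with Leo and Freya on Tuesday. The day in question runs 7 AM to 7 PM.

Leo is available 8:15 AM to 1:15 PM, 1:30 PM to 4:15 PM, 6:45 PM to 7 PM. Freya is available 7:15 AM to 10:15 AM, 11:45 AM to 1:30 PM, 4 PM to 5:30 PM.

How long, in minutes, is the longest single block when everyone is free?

Leo ∩ Freya: 08:15-10:15, 11:45-13:15, 16:00-16:15.
So the common availability across everyone is 08:15-10:15, 11:45-13:15, 16:00-16:15.
The longest is 08:15-10:15 at 120 minutes.

120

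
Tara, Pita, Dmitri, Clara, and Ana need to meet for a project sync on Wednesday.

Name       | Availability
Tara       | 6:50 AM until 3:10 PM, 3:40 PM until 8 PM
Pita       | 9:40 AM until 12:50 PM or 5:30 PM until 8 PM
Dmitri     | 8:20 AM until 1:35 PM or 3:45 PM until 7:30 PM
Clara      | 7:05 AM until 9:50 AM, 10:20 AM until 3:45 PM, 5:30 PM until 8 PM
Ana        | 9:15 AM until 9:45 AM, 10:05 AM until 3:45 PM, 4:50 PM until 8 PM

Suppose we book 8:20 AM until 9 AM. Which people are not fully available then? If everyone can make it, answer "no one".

Ana, Pita

Tara: free for 08:20-09:00. Pita: not fully free for 08:20-09:00. Dmitri: free for 08:20-09:00. Clara: free for 08:20-09:00. Ana: not fully free for 08:20-09:00.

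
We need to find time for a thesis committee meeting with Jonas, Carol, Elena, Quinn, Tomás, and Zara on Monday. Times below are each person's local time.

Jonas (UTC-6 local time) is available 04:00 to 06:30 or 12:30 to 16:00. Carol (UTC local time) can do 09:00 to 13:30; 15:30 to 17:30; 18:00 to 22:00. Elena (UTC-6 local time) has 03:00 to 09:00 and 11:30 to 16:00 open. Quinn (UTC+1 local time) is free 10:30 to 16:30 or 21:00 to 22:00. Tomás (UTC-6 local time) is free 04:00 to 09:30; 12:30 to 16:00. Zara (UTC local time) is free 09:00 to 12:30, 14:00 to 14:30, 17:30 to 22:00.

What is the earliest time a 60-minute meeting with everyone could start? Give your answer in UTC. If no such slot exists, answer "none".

10:00

Jonas in UTC: 10:00-12:30, 18:30-22:00 (add 6h to convert from UTC-6).
Carol in UTC: 09:00-13:30, 15:30-17:30, 18:00-22:00.
Elena in UTC: 09:00-15:00, 17:30-22:00 (add 6h to convert from UTC-6).
Quinn in UTC: 09:30-15:30, 20:00-21:00 (subtract 1h to convert from UTC+1).
Tomás in UTC: 10:00-15:30, 18:30-22:00 (add 6h to convert from UTC-6).
Zara in UTC: 09:00-12:30, 14:00-14:30, 17:30-22:00.
Jonas ∩ Carol: 10:00-12:30, 18:30-22:00.
Jonas ∩ Carol ∩ Elena: 10:00-12:30, 18:30-22:00.
Jonas ∩ Carol ∩ Elena ∩ Quinn: 10:00-12:30, 20:00-21:00.
Jonas ∩ Carol ∩ Elena ∩ Quinn ∩ Tomás: 10:00-12:30, 20:00-21:00.
Jonas ∩ Carol ∩ Elena ∩ Quinn ∩ Tomás ∩ Zara: 10:00-12:30, 20:00-21:00.
Those are the intersection windows.
The first common window of at least 60 minutes is 10:00-12:30, so the earliest start is 10:00.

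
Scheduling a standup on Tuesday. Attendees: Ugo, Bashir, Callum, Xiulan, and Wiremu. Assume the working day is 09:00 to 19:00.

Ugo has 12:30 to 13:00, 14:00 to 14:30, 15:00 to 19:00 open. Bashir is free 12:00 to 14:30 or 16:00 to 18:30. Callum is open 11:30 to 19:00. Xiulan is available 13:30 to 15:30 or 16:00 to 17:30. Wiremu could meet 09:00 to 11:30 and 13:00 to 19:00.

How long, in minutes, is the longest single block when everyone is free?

90

Ugo ∩ Bashir: 12:30-13:00, 14:00-14:30, 16:00-18:30.
Ugo ∩ Bashir ∩ Callum: 12:30-13:00, 14:00-14:30, 16:00-18:30.
Ugo ∩ Bashir ∩ Callum ∩ Xiulan: 14:00-14:30, 16:00-17:30.
Ugo ∩ Bashir ∩ Callum ∩ Xiulan ∩ Wiremu: 14:00-14:30, 16:00-17:30.
The longest is 16:00-17:30 at 90 minutes.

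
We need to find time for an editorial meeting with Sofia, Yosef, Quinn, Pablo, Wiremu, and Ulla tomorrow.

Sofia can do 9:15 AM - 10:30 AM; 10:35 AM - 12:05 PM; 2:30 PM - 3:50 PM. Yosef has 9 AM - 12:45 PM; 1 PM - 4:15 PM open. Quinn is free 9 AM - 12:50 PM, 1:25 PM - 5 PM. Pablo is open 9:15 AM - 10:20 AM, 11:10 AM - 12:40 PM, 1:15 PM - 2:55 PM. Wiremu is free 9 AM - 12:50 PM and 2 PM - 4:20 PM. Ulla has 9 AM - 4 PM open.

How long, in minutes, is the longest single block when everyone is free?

65

Sofia ∩ Yosef: 09:15-10:30, 10:35-12:05, 14:30-15:50.
Sofia ∩ Yosef ∩ Quinn: 09:15-10:30, 10:35-12:05, 14:30-15:50.
Sofia ∩ Yosef ∩ Quinn ∩ Pablo: 09:15-10:20, 11:10-12:05, 14:30-14:55.
Sofia ∩ Yosef ∩ Quinn ∩ Pablo ∩ Wiremu: 09:15-10:20, 11:10-12:05, 14:30-14:55.
Sofia ∩ Yosef ∩ Quinn ∩ Pablo ∩ Wiremu ∩ Ulla: 09:15-10:20, 11:10-12:05, 14:30-14:55.
The longest is 09:15-10:20 at 65 minutes.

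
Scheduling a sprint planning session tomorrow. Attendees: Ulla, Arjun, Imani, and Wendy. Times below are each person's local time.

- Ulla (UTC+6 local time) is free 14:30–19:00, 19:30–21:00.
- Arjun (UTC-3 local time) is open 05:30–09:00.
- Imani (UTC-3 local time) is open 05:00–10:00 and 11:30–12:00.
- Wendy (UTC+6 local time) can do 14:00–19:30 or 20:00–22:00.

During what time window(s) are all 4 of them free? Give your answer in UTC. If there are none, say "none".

Ulla in UTC: 08:30-13:00, 13:30-15:00 (subtract 6h to convert from UTC+6).
Arjun in UTC: 08:30-12:00 (add 3h to convert from UTC-3).
Imani in UTC: 08:00-13:00, 14:30-15:00 (add 3h to convert from UTC-3).
Wendy in UTC: 08:00-13:30, 14:00-16:00 (subtract 6h to convert from UTC+6).
Ulla ∩ Arjun: 08:30-12:00.
Ulla ∩ Arjun ∩ Imani: 08:30-12:00.
Ulla ∩ Arjun ∩ Imani ∩ Wendy: 08:30-12:00.
So the common availability across everyone is 08:30-12:00.

08:30-12:00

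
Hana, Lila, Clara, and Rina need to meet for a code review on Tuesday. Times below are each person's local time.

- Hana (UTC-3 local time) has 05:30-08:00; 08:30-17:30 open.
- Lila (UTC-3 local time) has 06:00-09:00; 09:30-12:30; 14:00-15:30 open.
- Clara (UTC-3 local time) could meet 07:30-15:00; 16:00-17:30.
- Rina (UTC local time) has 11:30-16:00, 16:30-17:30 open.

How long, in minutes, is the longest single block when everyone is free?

Hana in UTC: 08:30-11:00, 11:30-20:30 (add 3h to convert from UTC-3).
Lila in UTC: 09:00-12:00, 12:30-15:30, 17:00-18:30 (add 3h to convert from UTC-3).
Clara in UTC: 10:30-18:00, 19:00-20:30 (add 3h to convert from UTC-3).
Rina in UTC: 11:30-16:00, 16:30-17:30.
Hana ∩ Lila: 09:00-11:00, 11:30-12:00, 12:30-15:30, 17:00-18:30.
Hana ∩ Lila ∩ Clara: 10:30-11:00, 11:30-12:00, 12:30-15:30, 17:00-18:00.
Hana ∩ Lila ∩ Clara ∩ Rina: 11:30-12:00, 12:30-15:30, 17:00-17:30.
The longest is 12:30-15:30 at 180 minutes.

180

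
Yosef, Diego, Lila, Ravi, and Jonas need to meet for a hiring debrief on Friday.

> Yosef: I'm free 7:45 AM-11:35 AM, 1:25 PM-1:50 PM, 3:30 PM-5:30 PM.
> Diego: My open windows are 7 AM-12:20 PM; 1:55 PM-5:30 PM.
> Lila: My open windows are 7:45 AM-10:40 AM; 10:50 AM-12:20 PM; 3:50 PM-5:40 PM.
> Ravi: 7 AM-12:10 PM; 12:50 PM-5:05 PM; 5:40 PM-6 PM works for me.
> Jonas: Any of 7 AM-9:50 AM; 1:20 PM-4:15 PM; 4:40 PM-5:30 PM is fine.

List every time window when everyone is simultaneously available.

Yosef ∩ Diego: 07:45-11:35, 15:30-17:30.
Yosef ∩ Diego ∩ Lila: 07:45-10:40, 10:50-11:35, 15:50-17:30.
Yosef ∩ Diego ∩ Lila ∩ Ravi: 07:45-10:40, 10:50-11:35, 15:50-17:05.
Yosef ∩ Diego ∩ Lila ∩ Ravi ∩ Jonas: 07:45-09:50, 15:50-16:15, 16:40-17:05.

07:45-09:50, 15:50-16:15, 16:40-17:05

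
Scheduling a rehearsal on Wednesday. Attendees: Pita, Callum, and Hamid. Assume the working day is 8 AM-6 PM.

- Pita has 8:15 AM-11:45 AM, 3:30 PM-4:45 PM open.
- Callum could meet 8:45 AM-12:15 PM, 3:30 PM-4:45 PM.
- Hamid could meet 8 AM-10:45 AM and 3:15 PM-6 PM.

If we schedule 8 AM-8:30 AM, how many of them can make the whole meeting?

Hamid can make the full 08:00-08:30 slot — that's 1.

1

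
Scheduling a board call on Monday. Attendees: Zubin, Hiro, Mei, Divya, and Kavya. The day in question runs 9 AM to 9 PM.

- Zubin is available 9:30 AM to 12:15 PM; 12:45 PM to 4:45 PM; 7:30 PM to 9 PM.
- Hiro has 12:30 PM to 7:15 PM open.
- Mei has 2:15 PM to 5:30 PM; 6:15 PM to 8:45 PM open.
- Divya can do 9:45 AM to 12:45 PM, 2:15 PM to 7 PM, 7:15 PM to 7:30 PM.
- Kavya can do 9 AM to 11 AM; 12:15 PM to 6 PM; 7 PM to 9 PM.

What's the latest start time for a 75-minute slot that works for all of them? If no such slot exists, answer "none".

Zubin ∩ Hiro: 12:45-16:45.
Zubin ∩ Hiro ∩ Mei: 14:15-16:45.
Zubin ∩ Hiro ∩ Mei ∩ Divya: 14:15-16:45.
Zubin ∩ Hiro ∩ Mei ∩ Divya ∩ Kavya: 14:15-16:45.
The last common window of at least 75 minutes is 14:15-16:45; a 75-minute meeting can start as late as 15:30 and still end by 16:45.

15:30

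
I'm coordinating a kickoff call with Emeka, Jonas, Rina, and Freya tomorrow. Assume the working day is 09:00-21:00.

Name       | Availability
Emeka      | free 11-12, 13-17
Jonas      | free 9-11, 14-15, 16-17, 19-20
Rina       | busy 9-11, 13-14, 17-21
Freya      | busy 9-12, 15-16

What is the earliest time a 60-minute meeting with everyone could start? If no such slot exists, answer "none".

Emeka free: 11:00-12:00, 13:00-17:00.
Jonas free: 09:00-11:00, 14:00-15:00, 16:00-17:00, 19:00-20:00.
Rina free: 11:00-13:00, 14:00-17:00 (invert busy blocks within the working day).
Freya free: 12:00-15:00, 16:00-21:00 (invert busy blocks within the working day).
Emeka ∩ Jonas: 14:00-15:00, 16:00-17:00.
Emeka ∩ Jonas ∩ Rina: 14:00-15:00, 16:00-17:00.
Emeka ∩ Jonas ∩ Rina ∩ Freya: 14:00-15:00, 16:00-17:00.
The first common window of at least 60 minutes is 14:00-15:00, so the earliest start is 14:00.

14:00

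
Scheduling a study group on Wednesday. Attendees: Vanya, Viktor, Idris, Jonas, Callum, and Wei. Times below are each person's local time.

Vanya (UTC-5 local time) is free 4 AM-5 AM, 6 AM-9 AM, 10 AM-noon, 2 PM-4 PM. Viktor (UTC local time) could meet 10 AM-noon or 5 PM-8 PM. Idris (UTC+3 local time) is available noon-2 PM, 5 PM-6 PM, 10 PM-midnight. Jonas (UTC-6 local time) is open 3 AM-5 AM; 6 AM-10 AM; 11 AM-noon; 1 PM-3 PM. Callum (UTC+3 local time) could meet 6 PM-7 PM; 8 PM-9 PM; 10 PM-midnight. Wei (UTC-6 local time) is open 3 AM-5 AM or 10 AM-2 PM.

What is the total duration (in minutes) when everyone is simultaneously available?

Vanya in UTC: 09:00-10:00, 11:00-14:00, 15:00-17:00, 19:00-21:00 (add 5h to convert from UTC-5).
Viktor in UTC: 10:00-12:00, 17:00-20:00.
Idris in UTC: 09:00-11:00, 14:00-15:00, 19:00-21:00 (subtract 3h to convert from UTC+3).
Jonas in UTC: 09:00-11:00, 12:00-16:00, 17:00-18:00, 19:00-21:00 (add 6h to convert from UTC-6).
Callum in UTC: 15:00-16:00, 17:00-18:00, 19:00-21:00 (subtract 3h to convert from UTC+3).
Wei in UTC: 09:00-11:00, 16:00-20:00 (add 6h to convert from UTC-6).
Vanya ∩ Viktor: 11:00-12:00, 19:00-20:00.
Vanya ∩ Viktor ∩ Idris: 19:00-20:00.
Vanya ∩ Viktor ∩ Idris ∩ Jonas: 19:00-20:00.
Vanya ∩ Viktor ∩ Idris ∩ Jonas ∩ Callum: 19:00-20:00.
Vanya ∩ Viktor ∩ Idris ∩ Jonas ∩ Callum ∩ Wei: 19:00-20:00.
Those are the intersection windows.
That's a single block of 60 minutes.

60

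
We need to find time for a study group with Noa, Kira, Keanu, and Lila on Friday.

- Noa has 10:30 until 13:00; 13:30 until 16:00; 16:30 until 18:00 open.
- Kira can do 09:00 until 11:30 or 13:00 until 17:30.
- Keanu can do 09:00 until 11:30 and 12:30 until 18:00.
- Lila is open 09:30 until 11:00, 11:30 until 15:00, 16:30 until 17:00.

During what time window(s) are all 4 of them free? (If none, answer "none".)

10:30-11:00, 13:30-15:00, 16:30-17:00

Noa ∩ Kira: 10:30-11:30, 13:30-16:00, 16:30-17:30.
Noa ∩ Kira ∩ Keanu: 10:30-11:30, 13:30-16:00, 16:30-17:30.
Noa ∩ Kira ∩ Keanu ∩ Lila: 10:30-11:00, 13:30-15:00, 16:30-17:00.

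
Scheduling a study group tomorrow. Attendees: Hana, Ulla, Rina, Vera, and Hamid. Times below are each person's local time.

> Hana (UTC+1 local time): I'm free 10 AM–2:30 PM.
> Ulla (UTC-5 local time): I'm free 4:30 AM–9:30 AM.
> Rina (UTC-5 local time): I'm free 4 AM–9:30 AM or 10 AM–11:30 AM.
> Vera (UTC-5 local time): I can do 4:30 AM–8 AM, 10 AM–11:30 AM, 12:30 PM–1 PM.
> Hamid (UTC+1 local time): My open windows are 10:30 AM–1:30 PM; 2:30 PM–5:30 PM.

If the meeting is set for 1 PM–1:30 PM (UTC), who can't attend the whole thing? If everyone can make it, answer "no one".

Hamid, Vera

Hana in UTC: 09:00-13:30 (subtract 1h to convert from UTC+1).
Ulla in UTC: 09:30-14:30 (add 5h to convert from UTC-5).
Rina in UTC: 09:00-14:30, 15:00-16:30 (add 5h to convert from UTC-5).
Vera in UTC: 09:30-13:00, 15:00-16:30, 17:30-18:00 (add 5h to convert from UTC-5).
Hamid in UTC: 09:30-12:30, 13:30-16:30 (subtract 1h to convert from UTC+1).
Hana: free for 13:00-13:30. Ulla: free for 13:00-13:30. Rina: free for 13:00-13:30. Vera: not fully free for 13:00-13:30. Hamid: not fully free for 13:00-13:30.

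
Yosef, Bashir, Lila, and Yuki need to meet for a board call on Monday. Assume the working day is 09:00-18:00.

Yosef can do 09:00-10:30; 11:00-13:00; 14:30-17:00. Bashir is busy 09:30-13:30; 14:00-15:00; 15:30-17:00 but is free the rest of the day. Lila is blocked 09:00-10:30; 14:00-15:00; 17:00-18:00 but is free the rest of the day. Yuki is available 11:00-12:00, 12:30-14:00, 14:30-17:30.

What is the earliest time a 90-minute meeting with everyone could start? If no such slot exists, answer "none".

Yosef free: 09:00-10:30, 11:00-13:00, 14:30-17:00.
Bashir free: 09:00-09:30, 13:30-14:00, 15:00-15:30, 17:00-18:00 (invert busy blocks within the working day).
Lila free: 10:30-14:00, 15:00-17:00 (invert busy blocks within the working day).
Yuki free: 11:00-12:00, 12:30-14:00, 14:30-17:30.
Yosef ∩ Bashir: 09:00-09:30, 15:00-15:30.
Yosef ∩ Bashir ∩ Lila: 15:00-15:30.
Yosef ∩ Bashir ∩ Lila ∩ Yuki: 15:00-15:30.
No common window is at least 90 minutes long.

none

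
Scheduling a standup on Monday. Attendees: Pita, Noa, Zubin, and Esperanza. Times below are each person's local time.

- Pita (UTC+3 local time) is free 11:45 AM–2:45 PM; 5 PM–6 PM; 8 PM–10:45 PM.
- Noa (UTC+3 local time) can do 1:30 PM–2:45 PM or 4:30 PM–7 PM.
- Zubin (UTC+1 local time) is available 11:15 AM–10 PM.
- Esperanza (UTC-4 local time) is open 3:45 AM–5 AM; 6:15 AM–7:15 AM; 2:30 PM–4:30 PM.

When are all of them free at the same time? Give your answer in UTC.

10:30-11:15

Pita in UTC: 08:45-11:45, 14:00-15:00, 17:00-19:45 (subtract 3h to convert from UTC+3).
Noa in UTC: 10:30-11:45, 13:30-16:00 (subtract 3h to convert from UTC+3).
Zubin in UTC: 10:15-21:00 (subtract 1h to convert from UTC+1).
Esperanza in UTC: 07:45-09:00, 10:15-11:15, 18:30-20:30 (add 4h to convert from UTC-4).
Pita ∩ Noa: 10:30-11:45, 14:00-15:00.
Pita ∩ Noa ∩ Zubin: 10:30-11:45, 14:00-15:00.
Pita ∩ Noa ∩ Zubin ∩ Esperanza: 10:30-11:15.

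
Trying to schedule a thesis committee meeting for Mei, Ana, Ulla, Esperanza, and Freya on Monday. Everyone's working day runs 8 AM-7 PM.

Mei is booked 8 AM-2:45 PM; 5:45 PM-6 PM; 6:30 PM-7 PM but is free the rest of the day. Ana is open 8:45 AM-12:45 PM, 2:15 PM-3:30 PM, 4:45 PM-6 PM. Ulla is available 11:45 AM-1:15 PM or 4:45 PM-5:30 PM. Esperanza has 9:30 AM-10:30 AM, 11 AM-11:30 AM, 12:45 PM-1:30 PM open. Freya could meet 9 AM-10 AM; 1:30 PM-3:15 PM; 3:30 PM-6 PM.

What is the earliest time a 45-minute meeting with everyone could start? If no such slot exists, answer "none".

none

Mei free: 14:45-17:45, 18:00-18:30 (invert busy blocks within the working day).
Ana free: 08:45-12:45, 14:15-15:30, 16:45-18:00.
Ulla free: 11:45-13:15, 16:45-17:30.
Esperanza free: 09:30-10:30, 11:00-11:30, 12:45-13:30.
Freya free: 09:00-10:00, 13:30-15:15, 15:30-18:00.
Mei ∩ Ana: 14:45-15:30, 16:45-17:45.
Mei ∩ Ana ∩ Ulla: 16:45-17:30.
Mei ∩ Ana ∩ Ulla ∩ Esperanza: ∅.
Mei ∩ Ana ∩ Ulla ∩ Esperanza ∩ Freya: ∅.
There is no time when everyone is free.
No common window is at least 45 minutes long.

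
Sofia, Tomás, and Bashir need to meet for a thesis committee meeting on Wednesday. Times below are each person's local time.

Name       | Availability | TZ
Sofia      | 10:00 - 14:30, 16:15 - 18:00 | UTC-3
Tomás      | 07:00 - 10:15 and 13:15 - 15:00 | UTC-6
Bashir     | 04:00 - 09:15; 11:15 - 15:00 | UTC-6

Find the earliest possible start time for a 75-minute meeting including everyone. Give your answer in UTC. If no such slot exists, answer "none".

Sofia in UTC: 13:00-17:30, 19:15-21:00 (add 3h to convert from UTC-3).
Tomás in UTC: 13:00-16:15, 19:15-21:00 (add 6h to convert from UTC-6).
Bashir in UTC: 10:00-15:15, 17:15-21:00 (add 6h to convert from UTC-6).
Sofia ∩ Tomás: 13:00-16:15, 19:15-21:00.
Sofia ∩ Tomás ∩ Bashir: 13:00-15:15, 19:15-21:00.
The first common window of at least 75 minutes is 13:00-15:15, so the earliest start is 13:00.

13:00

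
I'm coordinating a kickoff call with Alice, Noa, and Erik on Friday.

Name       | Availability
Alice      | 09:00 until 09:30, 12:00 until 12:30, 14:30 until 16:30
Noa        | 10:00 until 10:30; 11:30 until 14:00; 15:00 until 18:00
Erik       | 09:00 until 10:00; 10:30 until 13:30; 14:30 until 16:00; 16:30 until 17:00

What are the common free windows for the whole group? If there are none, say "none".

12:00-12:30, 15:00-16:00

Alice ∩ Noa: 12:00-12:30, 15:00-16:30.
Alice ∩ Noa ∩ Erik: 12:00-12:30, 15:00-16:00.
So the common availability across everyone is 12:00-12:30, 15:00-16:00.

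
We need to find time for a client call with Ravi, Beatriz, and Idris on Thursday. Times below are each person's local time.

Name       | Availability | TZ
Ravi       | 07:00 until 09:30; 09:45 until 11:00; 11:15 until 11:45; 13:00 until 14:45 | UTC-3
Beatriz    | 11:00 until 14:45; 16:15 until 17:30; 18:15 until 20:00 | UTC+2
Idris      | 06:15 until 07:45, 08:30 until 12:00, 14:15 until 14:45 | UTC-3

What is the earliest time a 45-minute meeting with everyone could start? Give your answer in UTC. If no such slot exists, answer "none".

10:00

Ravi in UTC: 10:00-12:30, 12:45-14:00, 14:15-14:45, 16:00-17:45 (add 3h to convert from UTC-3).
Beatriz in UTC: 09:00-12:45, 14:15-15:30, 16:15-18:00 (subtract 2h to convert from UTC+2).
Idris in UTC: 09:15-10:45, 11:30-15:00, 17:15-17:45 (add 3h to convert from UTC-3).
Ravi ∩ Beatriz: 10:00-12:30, 14:15-14:45, 16:15-17:45.
Ravi ∩ Beatriz ∩ Idris: 10:00-10:45, 11:30-12:30, 14:15-14:45, 17:15-17:45.
The first common window of at least 45 minutes is 10:00-10:45, so the earliest start is 10:00.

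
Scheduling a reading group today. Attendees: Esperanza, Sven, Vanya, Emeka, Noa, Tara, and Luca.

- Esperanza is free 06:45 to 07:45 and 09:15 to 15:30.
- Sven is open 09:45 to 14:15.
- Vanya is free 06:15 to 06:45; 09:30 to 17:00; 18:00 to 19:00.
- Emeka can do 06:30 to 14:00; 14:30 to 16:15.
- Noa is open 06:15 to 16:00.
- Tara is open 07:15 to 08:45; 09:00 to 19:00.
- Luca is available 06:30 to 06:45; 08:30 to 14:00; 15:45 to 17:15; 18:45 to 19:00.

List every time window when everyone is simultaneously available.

Esperanza ∩ Sven: 09:45-14:15.
Esperanza ∩ Sven ∩ Vanya: 09:45-14:15.
Esperanza ∩ Sven ∩ Vanya ∩ Emeka: 09:45-14:00.
Esperanza ∩ Sven ∩ Vanya ∩ Emeka ∩ Noa: 09:45-14:00.
Esperanza ∩ Sven ∩ Vanya ∩ Emeka ∩ Noa ∩ Tara: 09:45-14:00.
Esperanza ∩ Sven ∩ Vanya ∩ Emeka ∩ Noa ∩ Tara ∩ Luca: 09:45-14:00.

09:45-14:00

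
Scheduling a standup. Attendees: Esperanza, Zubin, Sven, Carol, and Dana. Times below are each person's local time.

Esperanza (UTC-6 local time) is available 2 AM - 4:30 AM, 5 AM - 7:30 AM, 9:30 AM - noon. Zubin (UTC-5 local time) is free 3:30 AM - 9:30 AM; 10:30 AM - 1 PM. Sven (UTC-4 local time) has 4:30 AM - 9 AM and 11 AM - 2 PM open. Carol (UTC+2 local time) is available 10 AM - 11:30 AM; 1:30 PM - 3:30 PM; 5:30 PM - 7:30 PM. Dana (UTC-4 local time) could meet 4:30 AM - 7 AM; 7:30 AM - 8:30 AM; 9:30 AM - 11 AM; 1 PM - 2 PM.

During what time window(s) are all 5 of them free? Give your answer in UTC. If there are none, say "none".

08:30-09:30, 11:30-12:30, 17:00-17:30

Esperanza in UTC: 08:00-10:30, 11:00-13:30, 15:30-18:00 (add 6h to convert from UTC-6).
Zubin in UTC: 08:30-14:30, 15:30-18:00 (add 5h to convert from UTC-5).
Sven in UTC: 08:30-13:00, 15:00-18:00 (add 4h to convert from UTC-4).
Carol in UTC: 08:00-09:30, 11:30-13:30, 15:30-17:30 (subtract 2h to convert from UTC+2).
Dana in UTC: 08:30-11:00, 11:30-12:30, 13:30-15:00, 17:00-18:00 (add 4h to convert from UTC-4).
Esperanza ∩ Zubin: 08:30-10:30, 11:00-13:30, 15:30-18:00.
Esperanza ∩ Zubin ∩ Sven: 08:30-10:30, 11:00-13:00, 15:30-18:00.
Esperanza ∩ Zubin ∩ Sven ∩ Carol: 08:30-09:30, 11:30-13:00, 15:30-17:30.
Esperanza ∩ Zubin ∩ Sven ∩ Carol ∩ Dana: 08:30-09:30, 11:30-12:30, 17:00-17:30.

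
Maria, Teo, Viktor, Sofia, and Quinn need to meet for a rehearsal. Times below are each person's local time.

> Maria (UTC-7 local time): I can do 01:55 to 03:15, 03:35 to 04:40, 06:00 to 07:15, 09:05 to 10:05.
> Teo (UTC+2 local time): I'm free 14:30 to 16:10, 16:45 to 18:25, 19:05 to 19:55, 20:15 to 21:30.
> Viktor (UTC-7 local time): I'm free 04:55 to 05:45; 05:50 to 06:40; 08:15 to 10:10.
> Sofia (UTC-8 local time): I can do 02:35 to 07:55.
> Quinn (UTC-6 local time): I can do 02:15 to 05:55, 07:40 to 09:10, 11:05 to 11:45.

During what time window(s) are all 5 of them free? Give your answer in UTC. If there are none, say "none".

none

Maria in UTC: 08:55-10:15, 10:35-11:40, 13:00-14:15, 16:05-17:05 (add 7h to convert from UTC-7).
Teo in UTC: 12:30-14:10, 14:45-16:25, 17:05-17:55, 18:15-19:30 (subtract 2h to convert from UTC+2).
Viktor in UTC: 11:55-12:45, 12:50-13:40, 15:15-17:10 (add 7h to convert from UTC-7).
Sofia in UTC: 10:35-15:55 (add 8h to convert from UTC-8).
Quinn in UTC: 08:15-11:55, 13:40-15:10, 17:05-17:45 (add 6h to convert from UTC-6).
Maria ∩ Teo: 13:00-14:10, 16:05-16:25.
Maria ∩ Teo ∩ Viktor: 13:00-13:40, 16:05-16:25.
Maria ∩ Teo ∩ Viktor ∩ Sofia: 13:00-13:40.
Maria ∩ Teo ∩ Viktor ∩ Sofia ∩ Quinn: ∅.
There is no time when everyone is free.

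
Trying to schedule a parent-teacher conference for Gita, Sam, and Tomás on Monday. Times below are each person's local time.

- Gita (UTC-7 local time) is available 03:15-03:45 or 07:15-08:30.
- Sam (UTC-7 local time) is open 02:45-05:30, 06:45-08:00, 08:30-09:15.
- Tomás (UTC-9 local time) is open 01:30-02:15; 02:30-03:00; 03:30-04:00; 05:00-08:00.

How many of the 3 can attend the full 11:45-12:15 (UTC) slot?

1

Gita in UTC: 10:15-10:45, 14:15-15:30 (add 7h to convert from UTC-7).
Sam in UTC: 09:45-12:30, 13:45-15:00, 15:30-16:15 (add 7h to convert from UTC-7).
Tomás in UTC: 10:30-11:15, 11:30-12:00, 12:30-13:00, 14:00-17:00 (add 9h to convert from UTC-9).
Sam can make the full 11:45-12:15 slot — that's 1.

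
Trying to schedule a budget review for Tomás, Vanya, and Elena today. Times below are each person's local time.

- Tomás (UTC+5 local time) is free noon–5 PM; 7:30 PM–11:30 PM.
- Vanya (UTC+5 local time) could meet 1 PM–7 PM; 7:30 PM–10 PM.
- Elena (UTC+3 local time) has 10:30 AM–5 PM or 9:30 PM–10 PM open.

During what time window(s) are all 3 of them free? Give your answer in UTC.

08:00-12:00

Tomás in UTC: 07:00-12:00, 14:30-18:30 (subtract 5h to convert from UTC+5).
Vanya in UTC: 08:00-14:00, 14:30-17:00 (subtract 5h to convert from UTC+5).
Elena in UTC: 07:30-14:00, 18:30-19:00 (subtract 3h to convert from UTC+3).
Tomás ∩ Vanya: 08:00-12:00, 14:30-17:00.
Tomás ∩ Vanya ∩ Elena: 08:00-12:00.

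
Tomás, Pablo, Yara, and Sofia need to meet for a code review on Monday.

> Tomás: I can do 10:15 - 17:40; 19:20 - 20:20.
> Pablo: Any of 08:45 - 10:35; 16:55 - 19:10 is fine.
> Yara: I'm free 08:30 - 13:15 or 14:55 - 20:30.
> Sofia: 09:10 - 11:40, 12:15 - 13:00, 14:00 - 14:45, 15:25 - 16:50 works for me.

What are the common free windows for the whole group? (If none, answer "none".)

Tomás ∩ Pablo: 10:15-10:35, 16:55-17:40.
Tomás ∩ Pablo ∩ Yara: 10:15-10:35, 16:55-17:40.
Tomás ∩ Pablo ∩ Yara ∩ Sofia: 10:15-10:35.

10:15-10:35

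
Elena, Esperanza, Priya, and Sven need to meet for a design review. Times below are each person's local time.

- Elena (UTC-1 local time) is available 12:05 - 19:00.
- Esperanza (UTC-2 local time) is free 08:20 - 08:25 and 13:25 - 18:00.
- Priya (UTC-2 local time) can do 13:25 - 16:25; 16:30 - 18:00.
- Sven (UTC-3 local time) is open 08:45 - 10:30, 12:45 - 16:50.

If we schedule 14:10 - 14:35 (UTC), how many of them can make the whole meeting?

Elena in UTC: 13:05-20:00 (add 1h to convert from UTC-1).
Esperanza in UTC: 10:20-10:25, 15:25-20:00 (add 2h to convert from UTC-2).
Priya in UTC: 15:25-18:25, 18:30-20:00 (add 2h to convert from UTC-2).
Sven in UTC: 11:45-13:30, 15:45-19:50 (add 3h to convert from UTC-3).
Elena can make the full 14:10-14:35 slot — that's 1.

1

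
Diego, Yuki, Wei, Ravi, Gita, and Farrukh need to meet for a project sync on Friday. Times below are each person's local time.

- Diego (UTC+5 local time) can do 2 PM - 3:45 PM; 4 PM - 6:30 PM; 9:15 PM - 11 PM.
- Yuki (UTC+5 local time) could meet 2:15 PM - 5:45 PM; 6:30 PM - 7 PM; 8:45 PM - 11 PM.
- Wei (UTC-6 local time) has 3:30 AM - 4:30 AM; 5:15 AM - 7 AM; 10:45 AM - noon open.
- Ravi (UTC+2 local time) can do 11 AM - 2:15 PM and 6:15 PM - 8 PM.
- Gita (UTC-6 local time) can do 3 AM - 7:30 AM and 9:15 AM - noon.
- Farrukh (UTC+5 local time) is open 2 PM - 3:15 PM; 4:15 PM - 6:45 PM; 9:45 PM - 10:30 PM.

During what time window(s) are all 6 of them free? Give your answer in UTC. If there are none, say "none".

09:30-10:15, 11:15-12:15, 16:45-17:30

Diego in UTC: 09:00-10:45, 11:00-13:30, 16:15-18:00 (subtract 5h to convert from UTC+5).
Yuki in UTC: 09:15-12:45, 13:30-14:00, 15:45-18:00 (subtract 5h to convert from UTC+5).
Wei in UTC: 09:30-10:30, 11:15-13:00, 16:45-18:00 (add 6h to convert from UTC-6).
Ravi in UTC: 09:00-12:15, 16:15-18:00 (subtract 2h to convert from UTC+2).
Gita in UTC: 09:00-13:30, 15:15-18:00 (add 6h to convert from UTC-6).
Farrukh in UTC: 09:00-10:15, 11:15-13:45, 16:45-17:30 (subtract 5h to convert from UTC+5).
Diego ∩ Yuki: 09:15-10:45, 11:00-12:45, 16:15-18:00.
Diego ∩ Yuki ∩ Wei: 09:30-10:30, 11:15-12:45, 16:45-18:00.
Diego ∩ Yuki ∩ Wei ∩ Ravi: 09:30-10:30, 11:15-12:15, 16:45-18:00.
Diego ∩ Yuki ∩ Wei ∩ Ravi ∩ Gita: 09:30-10:30, 11:15-12:15, 16:45-18:00.
Diego ∩ Yuki ∩ Wei ∩ Ravi ∩ Gita ∩ Farrukh: 09:30-10:15, 11:15-12:15, 16:45-17:30.
Those are the intersection windows.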